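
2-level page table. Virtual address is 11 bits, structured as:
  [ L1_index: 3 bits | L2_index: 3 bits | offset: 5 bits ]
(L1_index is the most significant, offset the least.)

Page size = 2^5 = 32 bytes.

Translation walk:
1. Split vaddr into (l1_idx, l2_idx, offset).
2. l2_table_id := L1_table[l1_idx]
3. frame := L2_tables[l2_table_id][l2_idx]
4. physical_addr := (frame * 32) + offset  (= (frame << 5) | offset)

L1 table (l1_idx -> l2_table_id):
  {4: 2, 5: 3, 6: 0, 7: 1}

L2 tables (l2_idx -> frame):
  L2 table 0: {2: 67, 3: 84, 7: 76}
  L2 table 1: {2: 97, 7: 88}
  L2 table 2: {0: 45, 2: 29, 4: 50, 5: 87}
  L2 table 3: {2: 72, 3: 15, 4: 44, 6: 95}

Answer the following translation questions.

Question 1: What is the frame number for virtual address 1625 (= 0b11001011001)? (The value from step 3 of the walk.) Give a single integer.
Answer: 67

Derivation:
vaddr = 1625: l1_idx=6, l2_idx=2
L1[6] = 0; L2[0][2] = 67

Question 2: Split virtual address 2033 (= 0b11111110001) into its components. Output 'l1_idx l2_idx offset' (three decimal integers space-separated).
vaddr = 2033 = 0b11111110001
  top 3 bits -> l1_idx = 7
  next 3 bits -> l2_idx = 7
  bottom 5 bits -> offset = 17

Answer: 7 7 17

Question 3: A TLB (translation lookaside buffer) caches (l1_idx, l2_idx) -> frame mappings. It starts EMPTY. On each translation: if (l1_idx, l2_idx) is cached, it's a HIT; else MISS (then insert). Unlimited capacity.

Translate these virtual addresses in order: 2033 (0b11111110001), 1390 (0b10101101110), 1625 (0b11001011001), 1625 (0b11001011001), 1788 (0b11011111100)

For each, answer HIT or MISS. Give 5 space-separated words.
vaddr=2033: (7,7) not in TLB -> MISS, insert
vaddr=1390: (5,3) not in TLB -> MISS, insert
vaddr=1625: (6,2) not in TLB -> MISS, insert
vaddr=1625: (6,2) in TLB -> HIT
vaddr=1788: (6,7) not in TLB -> MISS, insert

Answer: MISS MISS MISS HIT MISS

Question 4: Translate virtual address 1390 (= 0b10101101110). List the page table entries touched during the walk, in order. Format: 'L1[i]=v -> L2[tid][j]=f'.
Answer: L1[5]=3 -> L2[3][3]=15

Derivation:
vaddr = 1390 = 0b10101101110
Split: l1_idx=5, l2_idx=3, offset=14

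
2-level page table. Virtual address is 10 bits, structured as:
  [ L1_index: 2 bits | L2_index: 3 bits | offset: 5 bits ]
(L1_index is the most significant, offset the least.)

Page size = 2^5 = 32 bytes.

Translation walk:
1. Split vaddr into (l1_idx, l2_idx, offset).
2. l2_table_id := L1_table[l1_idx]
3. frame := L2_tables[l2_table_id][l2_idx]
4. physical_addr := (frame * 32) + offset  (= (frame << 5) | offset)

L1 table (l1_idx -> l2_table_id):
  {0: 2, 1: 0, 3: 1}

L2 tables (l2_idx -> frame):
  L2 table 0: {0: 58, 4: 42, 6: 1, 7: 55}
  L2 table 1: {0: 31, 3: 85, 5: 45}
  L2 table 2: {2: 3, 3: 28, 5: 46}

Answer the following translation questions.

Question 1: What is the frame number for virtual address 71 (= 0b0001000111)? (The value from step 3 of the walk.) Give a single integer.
vaddr = 71: l1_idx=0, l2_idx=2
L1[0] = 2; L2[2][2] = 3

Answer: 3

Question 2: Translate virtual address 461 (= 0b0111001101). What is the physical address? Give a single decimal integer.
vaddr = 461 = 0b0111001101
Split: l1_idx=1, l2_idx=6, offset=13
L1[1] = 0
L2[0][6] = 1
paddr = 1 * 32 + 13 = 45

Answer: 45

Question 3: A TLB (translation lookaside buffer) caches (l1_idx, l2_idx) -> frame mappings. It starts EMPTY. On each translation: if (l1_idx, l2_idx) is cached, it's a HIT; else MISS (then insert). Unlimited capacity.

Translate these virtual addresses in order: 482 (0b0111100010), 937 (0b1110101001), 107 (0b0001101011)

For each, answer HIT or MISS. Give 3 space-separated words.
vaddr=482: (1,7) not in TLB -> MISS, insert
vaddr=937: (3,5) not in TLB -> MISS, insert
vaddr=107: (0,3) not in TLB -> MISS, insert

Answer: MISS MISS MISS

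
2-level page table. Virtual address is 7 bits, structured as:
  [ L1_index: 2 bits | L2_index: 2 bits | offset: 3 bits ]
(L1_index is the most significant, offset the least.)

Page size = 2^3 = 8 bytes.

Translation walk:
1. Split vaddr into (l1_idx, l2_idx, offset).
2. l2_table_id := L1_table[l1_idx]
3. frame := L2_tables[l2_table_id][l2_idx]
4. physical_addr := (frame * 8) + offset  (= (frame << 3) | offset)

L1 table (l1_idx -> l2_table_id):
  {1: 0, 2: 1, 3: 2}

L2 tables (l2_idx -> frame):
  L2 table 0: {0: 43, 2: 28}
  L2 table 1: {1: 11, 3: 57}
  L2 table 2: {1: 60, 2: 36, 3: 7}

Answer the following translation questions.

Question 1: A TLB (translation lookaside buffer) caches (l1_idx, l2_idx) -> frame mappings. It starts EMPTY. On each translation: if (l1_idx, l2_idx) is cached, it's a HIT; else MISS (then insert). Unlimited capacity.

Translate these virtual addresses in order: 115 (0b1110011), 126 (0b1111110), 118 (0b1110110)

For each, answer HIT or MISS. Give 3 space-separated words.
Answer: MISS MISS HIT

Derivation:
vaddr=115: (3,2) not in TLB -> MISS, insert
vaddr=126: (3,3) not in TLB -> MISS, insert
vaddr=118: (3,2) in TLB -> HIT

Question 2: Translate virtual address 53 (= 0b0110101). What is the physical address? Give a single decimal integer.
vaddr = 53 = 0b0110101
Split: l1_idx=1, l2_idx=2, offset=5
L1[1] = 0
L2[0][2] = 28
paddr = 28 * 8 + 5 = 229

Answer: 229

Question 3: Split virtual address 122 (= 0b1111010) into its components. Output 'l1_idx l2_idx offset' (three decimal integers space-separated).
Answer: 3 3 2

Derivation:
vaddr = 122 = 0b1111010
  top 2 bits -> l1_idx = 3
  next 2 bits -> l2_idx = 3
  bottom 3 bits -> offset = 2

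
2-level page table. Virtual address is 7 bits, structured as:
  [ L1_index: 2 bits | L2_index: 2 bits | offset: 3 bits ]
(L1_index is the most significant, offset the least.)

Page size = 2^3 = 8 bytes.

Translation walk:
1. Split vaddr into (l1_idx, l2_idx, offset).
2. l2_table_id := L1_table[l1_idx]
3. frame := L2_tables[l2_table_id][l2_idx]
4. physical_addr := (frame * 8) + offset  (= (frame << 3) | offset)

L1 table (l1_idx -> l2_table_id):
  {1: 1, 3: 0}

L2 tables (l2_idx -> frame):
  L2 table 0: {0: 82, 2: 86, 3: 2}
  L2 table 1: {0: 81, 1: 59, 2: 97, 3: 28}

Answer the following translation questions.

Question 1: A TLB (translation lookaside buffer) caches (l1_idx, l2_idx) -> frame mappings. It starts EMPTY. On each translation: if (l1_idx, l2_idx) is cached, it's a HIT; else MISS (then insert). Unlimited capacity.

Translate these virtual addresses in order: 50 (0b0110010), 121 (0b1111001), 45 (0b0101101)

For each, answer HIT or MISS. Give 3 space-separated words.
Answer: MISS MISS MISS

Derivation:
vaddr=50: (1,2) not in TLB -> MISS, insert
vaddr=121: (3,3) not in TLB -> MISS, insert
vaddr=45: (1,1) not in TLB -> MISS, insert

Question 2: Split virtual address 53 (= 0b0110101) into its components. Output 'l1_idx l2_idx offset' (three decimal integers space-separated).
Answer: 1 2 5

Derivation:
vaddr = 53 = 0b0110101
  top 2 bits -> l1_idx = 1
  next 2 bits -> l2_idx = 2
  bottom 3 bits -> offset = 5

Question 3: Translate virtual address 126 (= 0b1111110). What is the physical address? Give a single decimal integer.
Answer: 22

Derivation:
vaddr = 126 = 0b1111110
Split: l1_idx=3, l2_idx=3, offset=6
L1[3] = 0
L2[0][3] = 2
paddr = 2 * 8 + 6 = 22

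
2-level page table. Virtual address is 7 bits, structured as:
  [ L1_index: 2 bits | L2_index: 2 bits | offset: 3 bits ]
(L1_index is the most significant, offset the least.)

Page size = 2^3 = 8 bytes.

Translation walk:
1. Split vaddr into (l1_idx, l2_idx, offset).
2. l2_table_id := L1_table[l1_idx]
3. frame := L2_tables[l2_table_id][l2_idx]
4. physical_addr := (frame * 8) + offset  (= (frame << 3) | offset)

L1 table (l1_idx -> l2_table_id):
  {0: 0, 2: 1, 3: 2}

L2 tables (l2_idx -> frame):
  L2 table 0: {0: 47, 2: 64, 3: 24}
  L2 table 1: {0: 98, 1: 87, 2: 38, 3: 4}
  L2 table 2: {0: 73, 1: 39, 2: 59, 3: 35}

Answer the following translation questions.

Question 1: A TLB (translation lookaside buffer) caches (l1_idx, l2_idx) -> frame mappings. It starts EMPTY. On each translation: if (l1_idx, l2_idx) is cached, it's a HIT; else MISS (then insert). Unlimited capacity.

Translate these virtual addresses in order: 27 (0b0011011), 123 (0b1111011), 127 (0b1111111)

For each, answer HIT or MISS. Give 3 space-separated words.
vaddr=27: (0,3) not in TLB -> MISS, insert
vaddr=123: (3,3) not in TLB -> MISS, insert
vaddr=127: (3,3) in TLB -> HIT

Answer: MISS MISS HIT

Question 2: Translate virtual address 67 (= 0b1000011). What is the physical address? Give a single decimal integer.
vaddr = 67 = 0b1000011
Split: l1_idx=2, l2_idx=0, offset=3
L1[2] = 1
L2[1][0] = 98
paddr = 98 * 8 + 3 = 787

Answer: 787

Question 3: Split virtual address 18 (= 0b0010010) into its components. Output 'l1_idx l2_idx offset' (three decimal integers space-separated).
vaddr = 18 = 0b0010010
  top 2 bits -> l1_idx = 0
  next 2 bits -> l2_idx = 2
  bottom 3 bits -> offset = 2

Answer: 0 2 2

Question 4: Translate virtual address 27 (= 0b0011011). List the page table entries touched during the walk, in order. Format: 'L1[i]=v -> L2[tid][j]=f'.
vaddr = 27 = 0b0011011
Split: l1_idx=0, l2_idx=3, offset=3

Answer: L1[0]=0 -> L2[0][3]=24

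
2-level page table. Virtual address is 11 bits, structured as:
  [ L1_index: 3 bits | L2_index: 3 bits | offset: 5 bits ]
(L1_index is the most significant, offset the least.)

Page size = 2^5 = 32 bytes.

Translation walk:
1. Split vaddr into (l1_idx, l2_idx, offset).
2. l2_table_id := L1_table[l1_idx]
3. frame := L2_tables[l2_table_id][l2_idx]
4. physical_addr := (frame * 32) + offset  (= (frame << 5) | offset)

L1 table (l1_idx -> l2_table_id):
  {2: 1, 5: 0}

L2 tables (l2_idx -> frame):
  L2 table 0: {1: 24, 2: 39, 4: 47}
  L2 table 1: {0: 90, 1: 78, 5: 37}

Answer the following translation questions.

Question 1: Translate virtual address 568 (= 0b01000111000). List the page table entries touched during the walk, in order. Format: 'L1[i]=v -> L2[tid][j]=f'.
vaddr = 568 = 0b01000111000
Split: l1_idx=2, l2_idx=1, offset=24

Answer: L1[2]=1 -> L2[1][1]=78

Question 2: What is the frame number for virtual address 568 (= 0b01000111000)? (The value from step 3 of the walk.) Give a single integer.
vaddr = 568: l1_idx=2, l2_idx=1
L1[2] = 1; L2[1][1] = 78

Answer: 78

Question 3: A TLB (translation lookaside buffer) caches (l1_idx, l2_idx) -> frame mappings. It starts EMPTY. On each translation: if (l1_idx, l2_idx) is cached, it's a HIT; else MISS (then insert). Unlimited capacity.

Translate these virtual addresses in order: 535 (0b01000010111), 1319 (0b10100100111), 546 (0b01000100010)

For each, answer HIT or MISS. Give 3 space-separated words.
Answer: MISS MISS MISS

Derivation:
vaddr=535: (2,0) not in TLB -> MISS, insert
vaddr=1319: (5,1) not in TLB -> MISS, insert
vaddr=546: (2,1) not in TLB -> MISS, insert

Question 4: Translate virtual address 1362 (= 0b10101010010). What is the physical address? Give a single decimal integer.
vaddr = 1362 = 0b10101010010
Split: l1_idx=5, l2_idx=2, offset=18
L1[5] = 0
L2[0][2] = 39
paddr = 39 * 32 + 18 = 1266

Answer: 1266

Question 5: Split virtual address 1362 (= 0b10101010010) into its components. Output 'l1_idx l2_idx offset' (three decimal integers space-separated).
vaddr = 1362 = 0b10101010010
  top 3 bits -> l1_idx = 5
  next 3 bits -> l2_idx = 2
  bottom 5 bits -> offset = 18

Answer: 5 2 18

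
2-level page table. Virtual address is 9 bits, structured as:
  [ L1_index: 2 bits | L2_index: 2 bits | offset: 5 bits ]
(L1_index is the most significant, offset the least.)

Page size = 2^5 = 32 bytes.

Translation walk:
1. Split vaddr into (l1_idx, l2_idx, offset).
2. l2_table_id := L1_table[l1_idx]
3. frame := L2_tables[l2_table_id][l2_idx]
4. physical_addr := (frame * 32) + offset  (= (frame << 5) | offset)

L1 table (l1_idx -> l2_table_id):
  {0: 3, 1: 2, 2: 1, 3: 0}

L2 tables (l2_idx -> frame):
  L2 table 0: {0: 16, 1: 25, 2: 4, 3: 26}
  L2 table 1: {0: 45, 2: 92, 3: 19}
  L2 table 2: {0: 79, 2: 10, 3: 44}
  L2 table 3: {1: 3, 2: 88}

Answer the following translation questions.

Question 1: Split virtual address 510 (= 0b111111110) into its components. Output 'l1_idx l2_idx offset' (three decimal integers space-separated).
Answer: 3 3 30

Derivation:
vaddr = 510 = 0b111111110
  top 2 bits -> l1_idx = 3
  next 2 bits -> l2_idx = 3
  bottom 5 bits -> offset = 30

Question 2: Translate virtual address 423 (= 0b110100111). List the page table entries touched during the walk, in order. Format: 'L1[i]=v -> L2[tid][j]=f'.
Answer: L1[3]=0 -> L2[0][1]=25

Derivation:
vaddr = 423 = 0b110100111
Split: l1_idx=3, l2_idx=1, offset=7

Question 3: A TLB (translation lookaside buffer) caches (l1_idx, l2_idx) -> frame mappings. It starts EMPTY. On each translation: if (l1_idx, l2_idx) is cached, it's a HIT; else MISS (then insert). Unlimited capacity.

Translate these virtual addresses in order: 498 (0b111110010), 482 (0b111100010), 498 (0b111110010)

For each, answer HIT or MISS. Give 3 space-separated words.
vaddr=498: (3,3) not in TLB -> MISS, insert
vaddr=482: (3,3) in TLB -> HIT
vaddr=498: (3,3) in TLB -> HIT

Answer: MISS HIT HIT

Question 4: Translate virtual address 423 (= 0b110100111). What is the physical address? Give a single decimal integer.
Answer: 807

Derivation:
vaddr = 423 = 0b110100111
Split: l1_idx=3, l2_idx=1, offset=7
L1[3] = 0
L2[0][1] = 25
paddr = 25 * 32 + 7 = 807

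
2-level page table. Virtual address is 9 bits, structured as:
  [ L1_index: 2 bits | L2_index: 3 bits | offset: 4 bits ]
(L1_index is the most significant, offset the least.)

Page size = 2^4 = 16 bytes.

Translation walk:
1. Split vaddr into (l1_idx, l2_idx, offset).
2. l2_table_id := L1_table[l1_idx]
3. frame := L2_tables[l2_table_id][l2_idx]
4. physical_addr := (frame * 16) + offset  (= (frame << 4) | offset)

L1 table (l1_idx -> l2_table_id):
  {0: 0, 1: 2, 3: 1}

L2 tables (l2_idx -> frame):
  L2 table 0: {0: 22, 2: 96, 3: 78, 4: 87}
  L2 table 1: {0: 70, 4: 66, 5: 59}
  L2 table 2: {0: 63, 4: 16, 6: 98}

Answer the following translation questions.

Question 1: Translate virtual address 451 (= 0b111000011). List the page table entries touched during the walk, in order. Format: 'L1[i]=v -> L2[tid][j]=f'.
vaddr = 451 = 0b111000011
Split: l1_idx=3, l2_idx=4, offset=3

Answer: L1[3]=1 -> L2[1][4]=66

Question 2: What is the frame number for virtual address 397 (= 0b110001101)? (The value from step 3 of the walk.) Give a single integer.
Answer: 70

Derivation:
vaddr = 397: l1_idx=3, l2_idx=0
L1[3] = 1; L2[1][0] = 70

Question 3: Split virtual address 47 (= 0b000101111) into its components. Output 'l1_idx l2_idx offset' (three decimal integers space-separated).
vaddr = 47 = 0b000101111
  top 2 bits -> l1_idx = 0
  next 3 bits -> l2_idx = 2
  bottom 4 bits -> offset = 15

Answer: 0 2 15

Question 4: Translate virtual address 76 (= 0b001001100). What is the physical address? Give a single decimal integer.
vaddr = 76 = 0b001001100
Split: l1_idx=0, l2_idx=4, offset=12
L1[0] = 0
L2[0][4] = 87
paddr = 87 * 16 + 12 = 1404

Answer: 1404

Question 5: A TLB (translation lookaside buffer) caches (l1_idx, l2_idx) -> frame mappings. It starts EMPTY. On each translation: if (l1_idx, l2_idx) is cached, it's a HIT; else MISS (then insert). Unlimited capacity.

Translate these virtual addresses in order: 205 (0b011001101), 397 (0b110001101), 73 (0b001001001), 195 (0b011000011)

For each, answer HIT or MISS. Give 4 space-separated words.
vaddr=205: (1,4) not in TLB -> MISS, insert
vaddr=397: (3,0) not in TLB -> MISS, insert
vaddr=73: (0,4) not in TLB -> MISS, insert
vaddr=195: (1,4) in TLB -> HIT

Answer: MISS MISS MISS HIT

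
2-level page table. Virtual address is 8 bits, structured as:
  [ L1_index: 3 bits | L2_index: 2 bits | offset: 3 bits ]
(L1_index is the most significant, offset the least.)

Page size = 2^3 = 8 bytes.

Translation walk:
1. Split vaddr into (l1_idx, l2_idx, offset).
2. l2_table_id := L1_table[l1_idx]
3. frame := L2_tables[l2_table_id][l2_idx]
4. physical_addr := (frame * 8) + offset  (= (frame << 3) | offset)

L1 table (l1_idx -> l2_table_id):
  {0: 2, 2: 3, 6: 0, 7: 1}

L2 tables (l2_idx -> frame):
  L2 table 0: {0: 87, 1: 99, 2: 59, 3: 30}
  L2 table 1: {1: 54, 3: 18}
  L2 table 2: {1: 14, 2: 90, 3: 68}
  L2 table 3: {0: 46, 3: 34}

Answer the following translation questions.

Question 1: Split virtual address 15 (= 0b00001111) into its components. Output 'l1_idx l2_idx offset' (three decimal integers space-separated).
Answer: 0 1 7

Derivation:
vaddr = 15 = 0b00001111
  top 3 bits -> l1_idx = 0
  next 2 bits -> l2_idx = 1
  bottom 3 bits -> offset = 7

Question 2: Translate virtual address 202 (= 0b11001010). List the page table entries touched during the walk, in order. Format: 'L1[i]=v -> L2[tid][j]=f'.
vaddr = 202 = 0b11001010
Split: l1_idx=6, l2_idx=1, offset=2

Answer: L1[6]=0 -> L2[0][1]=99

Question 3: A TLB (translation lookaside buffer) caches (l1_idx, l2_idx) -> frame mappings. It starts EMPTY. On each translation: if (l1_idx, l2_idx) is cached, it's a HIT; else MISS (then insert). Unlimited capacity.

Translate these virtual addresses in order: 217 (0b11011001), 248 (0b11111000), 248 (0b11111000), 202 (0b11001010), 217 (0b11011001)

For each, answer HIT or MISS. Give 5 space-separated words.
Answer: MISS MISS HIT MISS HIT

Derivation:
vaddr=217: (6,3) not in TLB -> MISS, insert
vaddr=248: (7,3) not in TLB -> MISS, insert
vaddr=248: (7,3) in TLB -> HIT
vaddr=202: (6,1) not in TLB -> MISS, insert
vaddr=217: (6,3) in TLB -> HIT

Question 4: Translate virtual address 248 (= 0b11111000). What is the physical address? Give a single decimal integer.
Answer: 144

Derivation:
vaddr = 248 = 0b11111000
Split: l1_idx=7, l2_idx=3, offset=0
L1[7] = 1
L2[1][3] = 18
paddr = 18 * 8 + 0 = 144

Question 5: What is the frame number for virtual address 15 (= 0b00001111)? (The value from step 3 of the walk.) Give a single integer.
vaddr = 15: l1_idx=0, l2_idx=1
L1[0] = 2; L2[2][1] = 14

Answer: 14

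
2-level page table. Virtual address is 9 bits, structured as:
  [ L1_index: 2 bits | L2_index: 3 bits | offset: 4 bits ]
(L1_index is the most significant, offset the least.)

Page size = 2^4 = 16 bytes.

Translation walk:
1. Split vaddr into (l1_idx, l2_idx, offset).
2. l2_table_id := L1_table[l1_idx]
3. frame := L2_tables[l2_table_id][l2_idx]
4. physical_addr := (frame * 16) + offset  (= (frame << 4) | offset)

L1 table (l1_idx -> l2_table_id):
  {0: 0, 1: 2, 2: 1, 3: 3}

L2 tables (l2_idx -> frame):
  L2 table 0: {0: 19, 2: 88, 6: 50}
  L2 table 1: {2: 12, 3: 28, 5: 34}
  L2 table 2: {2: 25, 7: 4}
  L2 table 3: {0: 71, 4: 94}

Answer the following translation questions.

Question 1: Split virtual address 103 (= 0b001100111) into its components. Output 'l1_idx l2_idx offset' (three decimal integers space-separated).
Answer: 0 6 7

Derivation:
vaddr = 103 = 0b001100111
  top 2 bits -> l1_idx = 0
  next 3 bits -> l2_idx = 6
  bottom 4 bits -> offset = 7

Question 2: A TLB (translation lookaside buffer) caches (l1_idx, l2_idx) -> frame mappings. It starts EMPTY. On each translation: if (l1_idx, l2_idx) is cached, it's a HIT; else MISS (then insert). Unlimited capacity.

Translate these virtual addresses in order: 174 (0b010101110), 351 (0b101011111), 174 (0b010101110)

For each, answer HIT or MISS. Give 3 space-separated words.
Answer: MISS MISS HIT

Derivation:
vaddr=174: (1,2) not in TLB -> MISS, insert
vaddr=351: (2,5) not in TLB -> MISS, insert
vaddr=174: (1,2) in TLB -> HIT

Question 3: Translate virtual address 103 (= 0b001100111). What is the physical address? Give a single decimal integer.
vaddr = 103 = 0b001100111
Split: l1_idx=0, l2_idx=6, offset=7
L1[0] = 0
L2[0][6] = 50
paddr = 50 * 16 + 7 = 807

Answer: 807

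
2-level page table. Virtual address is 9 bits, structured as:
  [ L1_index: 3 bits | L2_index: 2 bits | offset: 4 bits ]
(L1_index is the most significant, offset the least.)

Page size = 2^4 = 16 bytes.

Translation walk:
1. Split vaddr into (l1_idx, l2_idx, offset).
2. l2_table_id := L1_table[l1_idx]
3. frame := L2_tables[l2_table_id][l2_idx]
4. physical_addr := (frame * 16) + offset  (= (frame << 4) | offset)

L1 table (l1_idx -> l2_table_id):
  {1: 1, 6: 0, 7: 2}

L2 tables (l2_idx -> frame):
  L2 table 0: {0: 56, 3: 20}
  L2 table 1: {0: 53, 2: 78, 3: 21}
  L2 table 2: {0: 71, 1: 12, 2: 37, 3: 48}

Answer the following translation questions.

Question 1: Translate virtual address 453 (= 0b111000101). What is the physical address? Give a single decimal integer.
Answer: 1141

Derivation:
vaddr = 453 = 0b111000101
Split: l1_idx=7, l2_idx=0, offset=5
L1[7] = 2
L2[2][0] = 71
paddr = 71 * 16 + 5 = 1141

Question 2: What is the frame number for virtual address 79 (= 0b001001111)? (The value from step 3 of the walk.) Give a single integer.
Answer: 53

Derivation:
vaddr = 79: l1_idx=1, l2_idx=0
L1[1] = 1; L2[1][0] = 53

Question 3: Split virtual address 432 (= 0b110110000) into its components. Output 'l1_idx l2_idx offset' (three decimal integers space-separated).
vaddr = 432 = 0b110110000
  top 3 bits -> l1_idx = 6
  next 2 bits -> l2_idx = 3
  bottom 4 bits -> offset = 0

Answer: 6 3 0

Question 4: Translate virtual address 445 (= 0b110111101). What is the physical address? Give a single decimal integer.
vaddr = 445 = 0b110111101
Split: l1_idx=6, l2_idx=3, offset=13
L1[6] = 0
L2[0][3] = 20
paddr = 20 * 16 + 13 = 333

Answer: 333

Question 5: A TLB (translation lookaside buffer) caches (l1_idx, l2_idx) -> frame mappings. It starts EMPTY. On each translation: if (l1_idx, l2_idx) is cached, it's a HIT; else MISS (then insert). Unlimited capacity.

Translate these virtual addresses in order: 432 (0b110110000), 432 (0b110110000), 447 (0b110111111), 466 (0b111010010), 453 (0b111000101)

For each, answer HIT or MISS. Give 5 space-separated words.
vaddr=432: (6,3) not in TLB -> MISS, insert
vaddr=432: (6,3) in TLB -> HIT
vaddr=447: (6,3) in TLB -> HIT
vaddr=466: (7,1) not in TLB -> MISS, insert
vaddr=453: (7,0) not in TLB -> MISS, insert

Answer: MISS HIT HIT MISS MISS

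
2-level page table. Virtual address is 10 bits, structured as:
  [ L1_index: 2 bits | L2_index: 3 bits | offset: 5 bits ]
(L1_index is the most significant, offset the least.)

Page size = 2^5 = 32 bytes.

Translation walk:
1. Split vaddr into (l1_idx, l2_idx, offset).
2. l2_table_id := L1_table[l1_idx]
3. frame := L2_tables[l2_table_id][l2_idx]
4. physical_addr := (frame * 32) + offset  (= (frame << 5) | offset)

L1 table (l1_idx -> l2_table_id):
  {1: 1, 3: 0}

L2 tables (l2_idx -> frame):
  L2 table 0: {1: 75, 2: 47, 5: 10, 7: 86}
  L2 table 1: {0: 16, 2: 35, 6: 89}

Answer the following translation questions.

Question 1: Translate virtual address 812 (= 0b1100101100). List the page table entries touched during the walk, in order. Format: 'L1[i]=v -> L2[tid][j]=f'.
vaddr = 812 = 0b1100101100
Split: l1_idx=3, l2_idx=1, offset=12

Answer: L1[3]=0 -> L2[0][1]=75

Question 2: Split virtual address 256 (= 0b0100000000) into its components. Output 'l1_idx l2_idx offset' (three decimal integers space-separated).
Answer: 1 0 0

Derivation:
vaddr = 256 = 0b0100000000
  top 2 bits -> l1_idx = 1
  next 3 bits -> l2_idx = 0
  bottom 5 bits -> offset = 0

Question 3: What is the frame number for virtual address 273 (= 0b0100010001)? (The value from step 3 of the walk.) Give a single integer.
vaddr = 273: l1_idx=1, l2_idx=0
L1[1] = 1; L2[1][0] = 16

Answer: 16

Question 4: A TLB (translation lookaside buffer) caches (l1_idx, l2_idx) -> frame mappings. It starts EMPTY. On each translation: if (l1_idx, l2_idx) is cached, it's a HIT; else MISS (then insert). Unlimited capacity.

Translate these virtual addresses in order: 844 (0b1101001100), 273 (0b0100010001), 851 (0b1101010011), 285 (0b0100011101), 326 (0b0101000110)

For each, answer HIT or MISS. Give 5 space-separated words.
vaddr=844: (3,2) not in TLB -> MISS, insert
vaddr=273: (1,0) not in TLB -> MISS, insert
vaddr=851: (3,2) in TLB -> HIT
vaddr=285: (1,0) in TLB -> HIT
vaddr=326: (1,2) not in TLB -> MISS, insert

Answer: MISS MISS HIT HIT MISS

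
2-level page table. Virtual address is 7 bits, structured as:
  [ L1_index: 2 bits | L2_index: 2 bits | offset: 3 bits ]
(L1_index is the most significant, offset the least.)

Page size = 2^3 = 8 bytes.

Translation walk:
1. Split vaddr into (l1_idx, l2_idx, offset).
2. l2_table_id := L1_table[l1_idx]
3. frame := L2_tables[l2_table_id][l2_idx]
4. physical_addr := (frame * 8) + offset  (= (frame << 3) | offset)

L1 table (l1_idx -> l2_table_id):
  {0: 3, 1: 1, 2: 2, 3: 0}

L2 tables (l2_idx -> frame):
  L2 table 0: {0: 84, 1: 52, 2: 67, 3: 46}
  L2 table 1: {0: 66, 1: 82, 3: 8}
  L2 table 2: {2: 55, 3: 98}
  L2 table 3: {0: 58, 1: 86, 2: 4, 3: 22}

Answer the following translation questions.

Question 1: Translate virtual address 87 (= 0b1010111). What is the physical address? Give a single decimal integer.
Answer: 447

Derivation:
vaddr = 87 = 0b1010111
Split: l1_idx=2, l2_idx=2, offset=7
L1[2] = 2
L2[2][2] = 55
paddr = 55 * 8 + 7 = 447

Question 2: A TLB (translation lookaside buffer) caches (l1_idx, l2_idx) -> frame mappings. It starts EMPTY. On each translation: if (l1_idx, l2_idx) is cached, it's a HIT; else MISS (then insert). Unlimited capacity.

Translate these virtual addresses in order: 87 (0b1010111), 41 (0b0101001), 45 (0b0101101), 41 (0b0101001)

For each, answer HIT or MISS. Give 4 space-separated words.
Answer: MISS MISS HIT HIT

Derivation:
vaddr=87: (2,2) not in TLB -> MISS, insert
vaddr=41: (1,1) not in TLB -> MISS, insert
vaddr=45: (1,1) in TLB -> HIT
vaddr=41: (1,1) in TLB -> HIT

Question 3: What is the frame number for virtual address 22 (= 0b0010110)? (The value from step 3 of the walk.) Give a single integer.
Answer: 4

Derivation:
vaddr = 22: l1_idx=0, l2_idx=2
L1[0] = 3; L2[3][2] = 4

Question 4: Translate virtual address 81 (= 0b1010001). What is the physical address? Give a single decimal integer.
vaddr = 81 = 0b1010001
Split: l1_idx=2, l2_idx=2, offset=1
L1[2] = 2
L2[2][2] = 55
paddr = 55 * 8 + 1 = 441

Answer: 441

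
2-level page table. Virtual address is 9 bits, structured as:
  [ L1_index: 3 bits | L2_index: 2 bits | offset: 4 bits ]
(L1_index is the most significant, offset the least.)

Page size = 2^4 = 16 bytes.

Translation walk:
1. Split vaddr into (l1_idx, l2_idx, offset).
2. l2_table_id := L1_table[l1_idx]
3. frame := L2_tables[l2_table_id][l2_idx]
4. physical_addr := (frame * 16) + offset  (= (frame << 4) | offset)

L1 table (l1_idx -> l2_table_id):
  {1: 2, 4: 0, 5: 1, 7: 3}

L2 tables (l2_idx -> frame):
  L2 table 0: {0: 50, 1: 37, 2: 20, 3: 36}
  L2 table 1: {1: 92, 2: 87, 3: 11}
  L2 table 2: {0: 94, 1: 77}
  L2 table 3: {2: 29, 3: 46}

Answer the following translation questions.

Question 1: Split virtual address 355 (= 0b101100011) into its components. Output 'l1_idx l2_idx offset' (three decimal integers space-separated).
Answer: 5 2 3

Derivation:
vaddr = 355 = 0b101100011
  top 3 bits -> l1_idx = 5
  next 2 bits -> l2_idx = 2
  bottom 4 bits -> offset = 3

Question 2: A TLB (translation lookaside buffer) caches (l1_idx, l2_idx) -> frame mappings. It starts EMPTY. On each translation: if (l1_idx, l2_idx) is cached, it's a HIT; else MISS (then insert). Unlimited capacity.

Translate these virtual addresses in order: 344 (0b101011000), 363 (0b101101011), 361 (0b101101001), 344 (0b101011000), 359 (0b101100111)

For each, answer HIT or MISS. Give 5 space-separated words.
Answer: MISS MISS HIT HIT HIT

Derivation:
vaddr=344: (5,1) not in TLB -> MISS, insert
vaddr=363: (5,2) not in TLB -> MISS, insert
vaddr=361: (5,2) in TLB -> HIT
vaddr=344: (5,1) in TLB -> HIT
vaddr=359: (5,2) in TLB -> HIT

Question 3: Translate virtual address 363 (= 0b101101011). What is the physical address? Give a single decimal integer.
Answer: 1403

Derivation:
vaddr = 363 = 0b101101011
Split: l1_idx=5, l2_idx=2, offset=11
L1[5] = 1
L2[1][2] = 87
paddr = 87 * 16 + 11 = 1403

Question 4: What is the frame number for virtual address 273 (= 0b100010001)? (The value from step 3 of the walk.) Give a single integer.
Answer: 37

Derivation:
vaddr = 273: l1_idx=4, l2_idx=1
L1[4] = 0; L2[0][1] = 37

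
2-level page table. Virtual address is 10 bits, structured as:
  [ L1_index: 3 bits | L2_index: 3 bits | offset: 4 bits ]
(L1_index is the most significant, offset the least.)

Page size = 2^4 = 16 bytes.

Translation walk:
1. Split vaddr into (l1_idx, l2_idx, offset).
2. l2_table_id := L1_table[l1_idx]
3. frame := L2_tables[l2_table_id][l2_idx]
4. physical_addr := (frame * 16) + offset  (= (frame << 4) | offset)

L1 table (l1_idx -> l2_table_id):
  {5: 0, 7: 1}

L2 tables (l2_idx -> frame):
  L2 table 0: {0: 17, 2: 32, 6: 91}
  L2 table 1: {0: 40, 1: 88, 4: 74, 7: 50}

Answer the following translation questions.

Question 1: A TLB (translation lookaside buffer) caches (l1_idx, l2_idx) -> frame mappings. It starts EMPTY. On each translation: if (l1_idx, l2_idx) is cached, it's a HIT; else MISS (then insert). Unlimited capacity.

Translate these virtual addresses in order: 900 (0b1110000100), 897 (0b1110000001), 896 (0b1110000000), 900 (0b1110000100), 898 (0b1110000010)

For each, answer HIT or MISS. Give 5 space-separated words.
vaddr=900: (7,0) not in TLB -> MISS, insert
vaddr=897: (7,0) in TLB -> HIT
vaddr=896: (7,0) in TLB -> HIT
vaddr=900: (7,0) in TLB -> HIT
vaddr=898: (7,0) in TLB -> HIT

Answer: MISS HIT HIT HIT HIT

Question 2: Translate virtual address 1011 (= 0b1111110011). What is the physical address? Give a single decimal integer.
vaddr = 1011 = 0b1111110011
Split: l1_idx=7, l2_idx=7, offset=3
L1[7] = 1
L2[1][7] = 50
paddr = 50 * 16 + 3 = 803

Answer: 803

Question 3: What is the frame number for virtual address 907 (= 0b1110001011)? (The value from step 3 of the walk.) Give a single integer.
vaddr = 907: l1_idx=7, l2_idx=0
L1[7] = 1; L2[1][0] = 40

Answer: 40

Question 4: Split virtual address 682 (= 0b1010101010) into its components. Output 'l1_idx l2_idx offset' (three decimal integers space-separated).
vaddr = 682 = 0b1010101010
  top 3 bits -> l1_idx = 5
  next 3 bits -> l2_idx = 2
  bottom 4 bits -> offset = 10

Answer: 5 2 10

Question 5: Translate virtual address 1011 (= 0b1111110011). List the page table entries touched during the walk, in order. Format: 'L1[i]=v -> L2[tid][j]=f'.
vaddr = 1011 = 0b1111110011
Split: l1_idx=7, l2_idx=7, offset=3

Answer: L1[7]=1 -> L2[1][7]=50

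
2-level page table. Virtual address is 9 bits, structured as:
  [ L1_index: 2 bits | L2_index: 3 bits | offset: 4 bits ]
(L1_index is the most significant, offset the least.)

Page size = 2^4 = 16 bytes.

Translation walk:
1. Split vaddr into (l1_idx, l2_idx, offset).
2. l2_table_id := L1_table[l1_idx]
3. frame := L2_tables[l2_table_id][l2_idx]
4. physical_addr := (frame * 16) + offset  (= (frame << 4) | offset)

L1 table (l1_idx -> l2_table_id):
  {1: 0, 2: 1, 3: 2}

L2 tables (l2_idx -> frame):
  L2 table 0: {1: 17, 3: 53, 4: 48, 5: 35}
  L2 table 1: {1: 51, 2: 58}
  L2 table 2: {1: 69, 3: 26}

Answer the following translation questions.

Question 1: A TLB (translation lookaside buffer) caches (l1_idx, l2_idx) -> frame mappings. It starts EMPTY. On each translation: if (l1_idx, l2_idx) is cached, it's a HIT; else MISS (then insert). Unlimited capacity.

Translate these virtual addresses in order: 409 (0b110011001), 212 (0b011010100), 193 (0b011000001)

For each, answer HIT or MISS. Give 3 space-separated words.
Answer: MISS MISS MISS

Derivation:
vaddr=409: (3,1) not in TLB -> MISS, insert
vaddr=212: (1,5) not in TLB -> MISS, insert
vaddr=193: (1,4) not in TLB -> MISS, insert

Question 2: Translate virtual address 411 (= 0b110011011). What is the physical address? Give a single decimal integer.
vaddr = 411 = 0b110011011
Split: l1_idx=3, l2_idx=1, offset=11
L1[3] = 2
L2[2][1] = 69
paddr = 69 * 16 + 11 = 1115

Answer: 1115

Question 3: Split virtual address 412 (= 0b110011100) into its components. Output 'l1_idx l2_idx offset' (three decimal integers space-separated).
Answer: 3 1 12

Derivation:
vaddr = 412 = 0b110011100
  top 2 bits -> l1_idx = 3
  next 3 bits -> l2_idx = 1
  bottom 4 bits -> offset = 12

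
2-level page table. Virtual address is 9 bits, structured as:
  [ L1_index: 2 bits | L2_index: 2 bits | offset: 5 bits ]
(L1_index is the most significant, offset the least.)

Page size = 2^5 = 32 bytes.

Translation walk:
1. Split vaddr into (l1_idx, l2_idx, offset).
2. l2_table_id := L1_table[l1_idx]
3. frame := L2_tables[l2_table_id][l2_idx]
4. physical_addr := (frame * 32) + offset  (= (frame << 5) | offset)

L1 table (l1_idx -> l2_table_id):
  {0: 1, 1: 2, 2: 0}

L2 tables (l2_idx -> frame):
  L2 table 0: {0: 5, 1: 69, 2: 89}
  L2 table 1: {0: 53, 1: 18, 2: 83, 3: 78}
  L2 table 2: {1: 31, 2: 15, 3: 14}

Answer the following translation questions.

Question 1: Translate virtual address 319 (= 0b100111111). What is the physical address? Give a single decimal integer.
Answer: 2239

Derivation:
vaddr = 319 = 0b100111111
Split: l1_idx=2, l2_idx=1, offset=31
L1[2] = 0
L2[0][1] = 69
paddr = 69 * 32 + 31 = 2239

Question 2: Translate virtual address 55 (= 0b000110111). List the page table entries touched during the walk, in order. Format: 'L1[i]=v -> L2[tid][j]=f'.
Answer: L1[0]=1 -> L2[1][1]=18

Derivation:
vaddr = 55 = 0b000110111
Split: l1_idx=0, l2_idx=1, offset=23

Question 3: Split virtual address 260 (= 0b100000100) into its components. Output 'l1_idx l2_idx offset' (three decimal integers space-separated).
vaddr = 260 = 0b100000100
  top 2 bits -> l1_idx = 2
  next 2 bits -> l2_idx = 0
  bottom 5 bits -> offset = 4

Answer: 2 0 4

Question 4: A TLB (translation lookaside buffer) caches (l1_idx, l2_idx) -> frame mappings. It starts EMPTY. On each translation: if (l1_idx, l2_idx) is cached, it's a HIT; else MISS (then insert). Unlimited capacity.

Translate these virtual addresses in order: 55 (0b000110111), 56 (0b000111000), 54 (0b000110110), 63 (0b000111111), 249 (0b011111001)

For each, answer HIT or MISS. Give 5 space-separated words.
Answer: MISS HIT HIT HIT MISS

Derivation:
vaddr=55: (0,1) not in TLB -> MISS, insert
vaddr=56: (0,1) in TLB -> HIT
vaddr=54: (0,1) in TLB -> HIT
vaddr=63: (0,1) in TLB -> HIT
vaddr=249: (1,3) not in TLB -> MISS, insert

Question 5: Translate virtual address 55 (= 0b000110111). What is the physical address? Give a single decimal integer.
Answer: 599

Derivation:
vaddr = 55 = 0b000110111
Split: l1_idx=0, l2_idx=1, offset=23
L1[0] = 1
L2[1][1] = 18
paddr = 18 * 32 + 23 = 599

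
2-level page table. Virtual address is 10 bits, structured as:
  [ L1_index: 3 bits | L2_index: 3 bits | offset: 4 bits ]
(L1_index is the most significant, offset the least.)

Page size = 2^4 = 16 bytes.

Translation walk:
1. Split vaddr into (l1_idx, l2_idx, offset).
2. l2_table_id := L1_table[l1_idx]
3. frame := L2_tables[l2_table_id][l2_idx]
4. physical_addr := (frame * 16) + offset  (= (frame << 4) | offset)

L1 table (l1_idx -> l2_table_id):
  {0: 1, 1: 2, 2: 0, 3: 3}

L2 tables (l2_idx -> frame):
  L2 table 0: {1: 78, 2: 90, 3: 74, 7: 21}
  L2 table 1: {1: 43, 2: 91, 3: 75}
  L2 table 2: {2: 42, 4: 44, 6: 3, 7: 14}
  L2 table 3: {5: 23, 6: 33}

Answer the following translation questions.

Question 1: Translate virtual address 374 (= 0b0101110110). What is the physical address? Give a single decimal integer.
vaddr = 374 = 0b0101110110
Split: l1_idx=2, l2_idx=7, offset=6
L1[2] = 0
L2[0][7] = 21
paddr = 21 * 16 + 6 = 342

Answer: 342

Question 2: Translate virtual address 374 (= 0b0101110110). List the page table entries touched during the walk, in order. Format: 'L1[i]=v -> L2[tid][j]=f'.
Answer: L1[2]=0 -> L2[0][7]=21

Derivation:
vaddr = 374 = 0b0101110110
Split: l1_idx=2, l2_idx=7, offset=6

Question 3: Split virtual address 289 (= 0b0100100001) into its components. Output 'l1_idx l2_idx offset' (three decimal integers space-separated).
Answer: 2 2 1

Derivation:
vaddr = 289 = 0b0100100001
  top 3 bits -> l1_idx = 2
  next 3 bits -> l2_idx = 2
  bottom 4 bits -> offset = 1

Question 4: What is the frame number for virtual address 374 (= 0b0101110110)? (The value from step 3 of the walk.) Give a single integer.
vaddr = 374: l1_idx=2, l2_idx=7
L1[2] = 0; L2[0][7] = 21

Answer: 21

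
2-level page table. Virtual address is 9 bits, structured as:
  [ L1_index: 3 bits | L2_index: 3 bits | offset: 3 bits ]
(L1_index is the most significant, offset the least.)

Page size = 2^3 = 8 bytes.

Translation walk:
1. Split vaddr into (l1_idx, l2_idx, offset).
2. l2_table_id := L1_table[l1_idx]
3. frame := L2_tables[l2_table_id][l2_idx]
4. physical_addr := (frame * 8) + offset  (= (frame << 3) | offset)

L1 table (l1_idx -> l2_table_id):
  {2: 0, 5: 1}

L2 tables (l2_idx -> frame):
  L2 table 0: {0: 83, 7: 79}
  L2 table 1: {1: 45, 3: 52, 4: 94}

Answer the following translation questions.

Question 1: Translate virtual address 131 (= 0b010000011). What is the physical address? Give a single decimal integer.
vaddr = 131 = 0b010000011
Split: l1_idx=2, l2_idx=0, offset=3
L1[2] = 0
L2[0][0] = 83
paddr = 83 * 8 + 3 = 667

Answer: 667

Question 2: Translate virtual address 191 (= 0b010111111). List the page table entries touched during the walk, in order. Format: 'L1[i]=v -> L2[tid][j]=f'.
Answer: L1[2]=0 -> L2[0][7]=79

Derivation:
vaddr = 191 = 0b010111111
Split: l1_idx=2, l2_idx=7, offset=7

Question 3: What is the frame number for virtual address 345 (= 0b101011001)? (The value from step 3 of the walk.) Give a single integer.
Answer: 52

Derivation:
vaddr = 345: l1_idx=5, l2_idx=3
L1[5] = 1; L2[1][3] = 52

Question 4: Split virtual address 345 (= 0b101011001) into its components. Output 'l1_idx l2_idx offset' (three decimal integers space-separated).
vaddr = 345 = 0b101011001
  top 3 bits -> l1_idx = 5
  next 3 bits -> l2_idx = 3
  bottom 3 bits -> offset = 1

Answer: 5 3 1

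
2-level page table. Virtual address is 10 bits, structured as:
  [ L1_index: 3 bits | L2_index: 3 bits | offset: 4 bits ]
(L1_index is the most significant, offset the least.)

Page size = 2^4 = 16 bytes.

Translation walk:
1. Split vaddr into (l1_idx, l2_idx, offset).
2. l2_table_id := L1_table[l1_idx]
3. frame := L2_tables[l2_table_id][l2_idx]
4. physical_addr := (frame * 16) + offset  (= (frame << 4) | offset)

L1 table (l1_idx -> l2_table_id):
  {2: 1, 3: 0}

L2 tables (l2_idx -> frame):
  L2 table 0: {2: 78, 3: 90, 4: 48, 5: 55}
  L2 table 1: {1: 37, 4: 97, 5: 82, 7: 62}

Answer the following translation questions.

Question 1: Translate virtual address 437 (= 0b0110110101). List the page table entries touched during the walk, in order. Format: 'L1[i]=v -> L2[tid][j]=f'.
vaddr = 437 = 0b0110110101
Split: l1_idx=3, l2_idx=3, offset=5

Answer: L1[3]=0 -> L2[0][3]=90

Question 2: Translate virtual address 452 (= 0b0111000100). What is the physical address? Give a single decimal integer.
vaddr = 452 = 0b0111000100
Split: l1_idx=3, l2_idx=4, offset=4
L1[3] = 0
L2[0][4] = 48
paddr = 48 * 16 + 4 = 772

Answer: 772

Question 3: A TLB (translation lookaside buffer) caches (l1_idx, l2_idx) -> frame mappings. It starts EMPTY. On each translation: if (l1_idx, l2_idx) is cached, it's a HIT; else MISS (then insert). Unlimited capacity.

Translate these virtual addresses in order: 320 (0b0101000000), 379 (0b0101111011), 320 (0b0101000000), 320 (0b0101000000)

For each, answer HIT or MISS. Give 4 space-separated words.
Answer: MISS MISS HIT HIT

Derivation:
vaddr=320: (2,4) not in TLB -> MISS, insert
vaddr=379: (2,7) not in TLB -> MISS, insert
vaddr=320: (2,4) in TLB -> HIT
vaddr=320: (2,4) in TLB -> HIT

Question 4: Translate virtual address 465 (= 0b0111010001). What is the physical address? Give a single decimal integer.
Answer: 881

Derivation:
vaddr = 465 = 0b0111010001
Split: l1_idx=3, l2_idx=5, offset=1
L1[3] = 0
L2[0][5] = 55
paddr = 55 * 16 + 1 = 881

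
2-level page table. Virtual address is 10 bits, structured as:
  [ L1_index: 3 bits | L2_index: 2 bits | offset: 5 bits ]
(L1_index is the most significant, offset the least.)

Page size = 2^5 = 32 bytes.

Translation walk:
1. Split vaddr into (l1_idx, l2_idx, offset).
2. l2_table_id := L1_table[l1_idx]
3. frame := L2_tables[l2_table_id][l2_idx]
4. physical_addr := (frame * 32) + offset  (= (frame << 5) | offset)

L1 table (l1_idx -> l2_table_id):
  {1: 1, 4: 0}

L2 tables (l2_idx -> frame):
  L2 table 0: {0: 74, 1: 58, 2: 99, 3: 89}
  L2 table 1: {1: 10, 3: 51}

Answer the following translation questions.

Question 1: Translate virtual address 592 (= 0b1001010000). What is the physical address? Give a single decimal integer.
vaddr = 592 = 0b1001010000
Split: l1_idx=4, l2_idx=2, offset=16
L1[4] = 0
L2[0][2] = 99
paddr = 99 * 32 + 16 = 3184

Answer: 3184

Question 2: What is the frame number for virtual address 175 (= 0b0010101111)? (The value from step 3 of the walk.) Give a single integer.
vaddr = 175: l1_idx=1, l2_idx=1
L1[1] = 1; L2[1][1] = 10

Answer: 10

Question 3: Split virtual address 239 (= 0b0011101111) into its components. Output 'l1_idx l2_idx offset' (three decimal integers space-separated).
vaddr = 239 = 0b0011101111
  top 3 bits -> l1_idx = 1
  next 2 bits -> l2_idx = 3
  bottom 5 bits -> offset = 15

Answer: 1 3 15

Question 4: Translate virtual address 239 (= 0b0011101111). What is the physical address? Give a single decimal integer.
vaddr = 239 = 0b0011101111
Split: l1_idx=1, l2_idx=3, offset=15
L1[1] = 1
L2[1][3] = 51
paddr = 51 * 32 + 15 = 1647

Answer: 1647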